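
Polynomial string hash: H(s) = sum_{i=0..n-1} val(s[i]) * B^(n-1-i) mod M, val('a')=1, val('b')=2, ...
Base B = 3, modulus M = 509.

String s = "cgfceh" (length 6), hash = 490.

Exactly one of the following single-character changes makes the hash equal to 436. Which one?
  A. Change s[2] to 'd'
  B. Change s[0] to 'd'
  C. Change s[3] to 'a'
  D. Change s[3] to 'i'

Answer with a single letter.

Answer: A

Derivation:
Option A: s[2]='f'->'d', delta=(4-6)*3^3 mod 509 = 455, hash=490+455 mod 509 = 436 <-- target
Option B: s[0]='c'->'d', delta=(4-3)*3^5 mod 509 = 243, hash=490+243 mod 509 = 224
Option C: s[3]='c'->'a', delta=(1-3)*3^2 mod 509 = 491, hash=490+491 mod 509 = 472
Option D: s[3]='c'->'i', delta=(9-3)*3^2 mod 509 = 54, hash=490+54 mod 509 = 35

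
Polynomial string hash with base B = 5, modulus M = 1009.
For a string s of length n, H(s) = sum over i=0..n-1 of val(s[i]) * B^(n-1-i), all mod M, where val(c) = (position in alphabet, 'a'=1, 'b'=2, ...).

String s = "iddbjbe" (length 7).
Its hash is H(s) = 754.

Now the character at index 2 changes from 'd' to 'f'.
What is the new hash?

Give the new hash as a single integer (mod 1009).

Answer: 995

Derivation:
val('d') = 4, val('f') = 6
Position k = 2, exponent = n-1-k = 4
B^4 mod M = 5^4 mod 1009 = 625
Delta = (6 - 4) * 625 mod 1009 = 241
New hash = (754 + 241) mod 1009 = 995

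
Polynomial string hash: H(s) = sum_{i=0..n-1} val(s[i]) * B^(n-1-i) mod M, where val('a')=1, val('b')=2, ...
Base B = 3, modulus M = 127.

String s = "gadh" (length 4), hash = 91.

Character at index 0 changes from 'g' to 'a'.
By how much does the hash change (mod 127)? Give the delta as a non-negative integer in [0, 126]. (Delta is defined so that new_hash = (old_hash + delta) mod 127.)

Answer: 92

Derivation:
Delta formula: (val(new) - val(old)) * B^(n-1-k) mod M
  val('a') - val('g') = 1 - 7 = -6
  B^(n-1-k) = 3^3 mod 127 = 27
  Delta = -6 * 27 mod 127 = 92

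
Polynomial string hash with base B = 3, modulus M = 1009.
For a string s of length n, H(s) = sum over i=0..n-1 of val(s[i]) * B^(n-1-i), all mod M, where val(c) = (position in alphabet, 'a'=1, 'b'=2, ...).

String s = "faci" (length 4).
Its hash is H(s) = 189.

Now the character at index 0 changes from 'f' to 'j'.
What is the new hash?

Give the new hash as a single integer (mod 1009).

val('f') = 6, val('j') = 10
Position k = 0, exponent = n-1-k = 3
B^3 mod M = 3^3 mod 1009 = 27
Delta = (10 - 6) * 27 mod 1009 = 108
New hash = (189 + 108) mod 1009 = 297

Answer: 297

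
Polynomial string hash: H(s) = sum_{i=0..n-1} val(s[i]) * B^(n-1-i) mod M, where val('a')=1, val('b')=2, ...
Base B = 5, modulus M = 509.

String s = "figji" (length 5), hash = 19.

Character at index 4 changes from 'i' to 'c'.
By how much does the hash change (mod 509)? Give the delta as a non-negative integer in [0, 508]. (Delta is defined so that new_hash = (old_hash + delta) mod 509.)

Answer: 503

Derivation:
Delta formula: (val(new) - val(old)) * B^(n-1-k) mod M
  val('c') - val('i') = 3 - 9 = -6
  B^(n-1-k) = 5^0 mod 509 = 1
  Delta = -6 * 1 mod 509 = 503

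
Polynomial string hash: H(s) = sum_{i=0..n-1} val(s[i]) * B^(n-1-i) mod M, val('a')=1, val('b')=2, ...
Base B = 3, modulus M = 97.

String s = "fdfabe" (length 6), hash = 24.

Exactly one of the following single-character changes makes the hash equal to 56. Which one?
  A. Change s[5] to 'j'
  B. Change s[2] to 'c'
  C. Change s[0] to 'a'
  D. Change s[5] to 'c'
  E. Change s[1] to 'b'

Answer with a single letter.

Option A: s[5]='e'->'j', delta=(10-5)*3^0 mod 97 = 5, hash=24+5 mod 97 = 29
Option B: s[2]='f'->'c', delta=(3-6)*3^3 mod 97 = 16, hash=24+16 mod 97 = 40
Option C: s[0]='f'->'a', delta=(1-6)*3^5 mod 97 = 46, hash=24+46 mod 97 = 70
Option D: s[5]='e'->'c', delta=(3-5)*3^0 mod 97 = 95, hash=24+95 mod 97 = 22
Option E: s[1]='d'->'b', delta=(2-4)*3^4 mod 97 = 32, hash=24+32 mod 97 = 56 <-- target

Answer: E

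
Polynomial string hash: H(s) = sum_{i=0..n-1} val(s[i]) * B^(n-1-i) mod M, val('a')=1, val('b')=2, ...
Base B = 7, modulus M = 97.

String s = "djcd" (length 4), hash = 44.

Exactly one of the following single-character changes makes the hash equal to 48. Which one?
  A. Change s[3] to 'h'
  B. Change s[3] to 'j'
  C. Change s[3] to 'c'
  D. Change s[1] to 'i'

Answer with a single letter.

Answer: A

Derivation:
Option A: s[3]='d'->'h', delta=(8-4)*7^0 mod 97 = 4, hash=44+4 mod 97 = 48 <-- target
Option B: s[3]='d'->'j', delta=(10-4)*7^0 mod 97 = 6, hash=44+6 mod 97 = 50
Option C: s[3]='d'->'c', delta=(3-4)*7^0 mod 97 = 96, hash=44+96 mod 97 = 43
Option D: s[1]='j'->'i', delta=(9-10)*7^2 mod 97 = 48, hash=44+48 mod 97 = 92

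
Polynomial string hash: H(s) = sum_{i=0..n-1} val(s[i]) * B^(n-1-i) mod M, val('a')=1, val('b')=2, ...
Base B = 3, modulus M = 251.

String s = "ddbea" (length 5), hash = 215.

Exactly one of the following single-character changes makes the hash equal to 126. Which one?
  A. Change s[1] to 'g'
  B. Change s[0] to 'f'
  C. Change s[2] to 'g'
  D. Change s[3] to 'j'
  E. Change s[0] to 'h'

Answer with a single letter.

Option A: s[1]='d'->'g', delta=(7-4)*3^3 mod 251 = 81, hash=215+81 mod 251 = 45
Option B: s[0]='d'->'f', delta=(6-4)*3^4 mod 251 = 162, hash=215+162 mod 251 = 126 <-- target
Option C: s[2]='b'->'g', delta=(7-2)*3^2 mod 251 = 45, hash=215+45 mod 251 = 9
Option D: s[3]='e'->'j', delta=(10-5)*3^1 mod 251 = 15, hash=215+15 mod 251 = 230
Option E: s[0]='d'->'h', delta=(8-4)*3^4 mod 251 = 73, hash=215+73 mod 251 = 37

Answer: B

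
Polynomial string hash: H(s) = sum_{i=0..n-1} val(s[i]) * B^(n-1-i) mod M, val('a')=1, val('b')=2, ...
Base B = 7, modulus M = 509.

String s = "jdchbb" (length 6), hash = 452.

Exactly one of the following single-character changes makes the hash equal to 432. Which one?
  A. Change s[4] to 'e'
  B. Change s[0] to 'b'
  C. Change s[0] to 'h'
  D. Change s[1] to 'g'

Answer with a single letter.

Answer: C

Derivation:
Option A: s[4]='b'->'e', delta=(5-2)*7^1 mod 509 = 21, hash=452+21 mod 509 = 473
Option B: s[0]='j'->'b', delta=(2-10)*7^5 mod 509 = 429, hash=452+429 mod 509 = 372
Option C: s[0]='j'->'h', delta=(8-10)*7^5 mod 509 = 489, hash=452+489 mod 509 = 432 <-- target
Option D: s[1]='d'->'g', delta=(7-4)*7^4 mod 509 = 77, hash=452+77 mod 509 = 20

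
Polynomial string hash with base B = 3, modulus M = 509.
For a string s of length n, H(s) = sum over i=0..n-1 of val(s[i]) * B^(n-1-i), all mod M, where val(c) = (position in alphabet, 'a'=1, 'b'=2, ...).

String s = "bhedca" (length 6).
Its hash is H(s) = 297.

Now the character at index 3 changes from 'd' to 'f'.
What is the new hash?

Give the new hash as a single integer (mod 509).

val('d') = 4, val('f') = 6
Position k = 3, exponent = n-1-k = 2
B^2 mod M = 3^2 mod 509 = 9
Delta = (6 - 4) * 9 mod 509 = 18
New hash = (297 + 18) mod 509 = 315

Answer: 315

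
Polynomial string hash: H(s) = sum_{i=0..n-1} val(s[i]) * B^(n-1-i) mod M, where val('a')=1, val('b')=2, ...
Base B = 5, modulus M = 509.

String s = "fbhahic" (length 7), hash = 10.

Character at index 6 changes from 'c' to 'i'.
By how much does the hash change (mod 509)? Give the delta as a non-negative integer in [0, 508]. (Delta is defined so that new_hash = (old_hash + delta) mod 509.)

Answer: 6

Derivation:
Delta formula: (val(new) - val(old)) * B^(n-1-k) mod M
  val('i') - val('c') = 9 - 3 = 6
  B^(n-1-k) = 5^0 mod 509 = 1
  Delta = 6 * 1 mod 509 = 6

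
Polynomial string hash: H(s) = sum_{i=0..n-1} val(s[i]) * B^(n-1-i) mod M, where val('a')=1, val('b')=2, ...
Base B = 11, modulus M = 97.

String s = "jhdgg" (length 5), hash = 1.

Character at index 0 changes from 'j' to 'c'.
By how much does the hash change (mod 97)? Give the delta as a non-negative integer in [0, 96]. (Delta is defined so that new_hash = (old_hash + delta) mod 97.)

Answer: 42

Derivation:
Delta formula: (val(new) - val(old)) * B^(n-1-k) mod M
  val('c') - val('j') = 3 - 10 = -7
  B^(n-1-k) = 11^4 mod 97 = 91
  Delta = -7 * 91 mod 97 = 42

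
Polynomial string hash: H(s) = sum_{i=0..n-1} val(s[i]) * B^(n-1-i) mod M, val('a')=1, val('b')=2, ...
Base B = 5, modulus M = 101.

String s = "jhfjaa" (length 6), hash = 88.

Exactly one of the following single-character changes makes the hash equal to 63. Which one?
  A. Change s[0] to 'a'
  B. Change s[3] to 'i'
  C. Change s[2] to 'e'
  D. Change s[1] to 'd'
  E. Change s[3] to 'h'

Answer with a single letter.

Option A: s[0]='j'->'a', delta=(1-10)*5^5 mod 101 = 54, hash=88+54 mod 101 = 41
Option B: s[3]='j'->'i', delta=(9-10)*5^2 mod 101 = 76, hash=88+76 mod 101 = 63 <-- target
Option C: s[2]='f'->'e', delta=(5-6)*5^3 mod 101 = 77, hash=88+77 mod 101 = 64
Option D: s[1]='h'->'d', delta=(4-8)*5^4 mod 101 = 25, hash=88+25 mod 101 = 12
Option E: s[3]='j'->'h', delta=(8-10)*5^2 mod 101 = 51, hash=88+51 mod 101 = 38

Answer: B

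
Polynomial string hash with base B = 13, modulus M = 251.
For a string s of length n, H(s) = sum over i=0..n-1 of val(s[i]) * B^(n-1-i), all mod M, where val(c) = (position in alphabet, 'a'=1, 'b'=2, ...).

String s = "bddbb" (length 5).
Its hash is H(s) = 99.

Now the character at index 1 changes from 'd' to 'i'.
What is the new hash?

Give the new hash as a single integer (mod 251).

Answer: 40

Derivation:
val('d') = 4, val('i') = 9
Position k = 1, exponent = n-1-k = 3
B^3 mod M = 13^3 mod 251 = 189
Delta = (9 - 4) * 189 mod 251 = 192
New hash = (99 + 192) mod 251 = 40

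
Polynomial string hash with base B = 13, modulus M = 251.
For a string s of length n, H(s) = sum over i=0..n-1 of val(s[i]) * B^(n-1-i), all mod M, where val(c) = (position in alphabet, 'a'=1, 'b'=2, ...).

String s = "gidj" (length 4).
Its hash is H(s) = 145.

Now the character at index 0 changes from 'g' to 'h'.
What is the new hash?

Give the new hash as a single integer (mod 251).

val('g') = 7, val('h') = 8
Position k = 0, exponent = n-1-k = 3
B^3 mod M = 13^3 mod 251 = 189
Delta = (8 - 7) * 189 mod 251 = 189
New hash = (145 + 189) mod 251 = 83

Answer: 83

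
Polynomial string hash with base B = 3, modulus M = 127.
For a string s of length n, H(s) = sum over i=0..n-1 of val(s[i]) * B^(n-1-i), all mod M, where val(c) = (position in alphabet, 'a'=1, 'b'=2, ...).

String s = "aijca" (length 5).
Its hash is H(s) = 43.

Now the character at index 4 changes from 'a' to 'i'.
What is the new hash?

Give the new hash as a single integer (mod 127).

Answer: 51

Derivation:
val('a') = 1, val('i') = 9
Position k = 4, exponent = n-1-k = 0
B^0 mod M = 3^0 mod 127 = 1
Delta = (9 - 1) * 1 mod 127 = 8
New hash = (43 + 8) mod 127 = 51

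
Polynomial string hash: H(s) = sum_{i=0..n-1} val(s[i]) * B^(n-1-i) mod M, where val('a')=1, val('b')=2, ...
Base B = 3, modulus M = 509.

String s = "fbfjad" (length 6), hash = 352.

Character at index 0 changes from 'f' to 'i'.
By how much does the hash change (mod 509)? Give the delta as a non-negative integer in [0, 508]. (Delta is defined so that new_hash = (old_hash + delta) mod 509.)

Answer: 220

Derivation:
Delta formula: (val(new) - val(old)) * B^(n-1-k) mod M
  val('i') - val('f') = 9 - 6 = 3
  B^(n-1-k) = 3^5 mod 509 = 243
  Delta = 3 * 243 mod 509 = 220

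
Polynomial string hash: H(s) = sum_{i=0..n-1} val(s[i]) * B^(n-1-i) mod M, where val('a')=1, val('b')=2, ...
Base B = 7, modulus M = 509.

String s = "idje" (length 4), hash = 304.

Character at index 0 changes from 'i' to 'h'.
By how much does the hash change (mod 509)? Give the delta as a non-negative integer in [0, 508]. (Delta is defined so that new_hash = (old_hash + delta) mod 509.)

Delta formula: (val(new) - val(old)) * B^(n-1-k) mod M
  val('h') - val('i') = 8 - 9 = -1
  B^(n-1-k) = 7^3 mod 509 = 343
  Delta = -1 * 343 mod 509 = 166

Answer: 166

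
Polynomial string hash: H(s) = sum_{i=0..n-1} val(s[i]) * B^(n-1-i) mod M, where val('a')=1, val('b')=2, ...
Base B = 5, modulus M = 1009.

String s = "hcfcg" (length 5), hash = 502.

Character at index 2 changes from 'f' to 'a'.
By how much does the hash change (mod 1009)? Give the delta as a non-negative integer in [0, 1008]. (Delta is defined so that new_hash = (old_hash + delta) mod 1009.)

Answer: 884

Derivation:
Delta formula: (val(new) - val(old)) * B^(n-1-k) mod M
  val('a') - val('f') = 1 - 6 = -5
  B^(n-1-k) = 5^2 mod 1009 = 25
  Delta = -5 * 25 mod 1009 = 884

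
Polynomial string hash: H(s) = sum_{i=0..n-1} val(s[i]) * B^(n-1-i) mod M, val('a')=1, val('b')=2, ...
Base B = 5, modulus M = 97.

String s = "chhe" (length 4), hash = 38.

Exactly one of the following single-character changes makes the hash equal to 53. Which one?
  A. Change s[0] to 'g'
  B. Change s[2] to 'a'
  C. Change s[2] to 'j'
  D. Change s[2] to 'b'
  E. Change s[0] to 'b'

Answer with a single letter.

Option A: s[0]='c'->'g', delta=(7-3)*5^3 mod 97 = 15, hash=38+15 mod 97 = 53 <-- target
Option B: s[2]='h'->'a', delta=(1-8)*5^1 mod 97 = 62, hash=38+62 mod 97 = 3
Option C: s[2]='h'->'j', delta=(10-8)*5^1 mod 97 = 10, hash=38+10 mod 97 = 48
Option D: s[2]='h'->'b', delta=(2-8)*5^1 mod 97 = 67, hash=38+67 mod 97 = 8
Option E: s[0]='c'->'b', delta=(2-3)*5^3 mod 97 = 69, hash=38+69 mod 97 = 10

Answer: A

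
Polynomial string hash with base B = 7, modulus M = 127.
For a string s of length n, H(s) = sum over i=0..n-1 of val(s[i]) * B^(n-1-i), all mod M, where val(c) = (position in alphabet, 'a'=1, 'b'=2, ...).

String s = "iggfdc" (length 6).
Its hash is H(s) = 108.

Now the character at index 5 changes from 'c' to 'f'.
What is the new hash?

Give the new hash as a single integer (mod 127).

Answer: 111

Derivation:
val('c') = 3, val('f') = 6
Position k = 5, exponent = n-1-k = 0
B^0 mod M = 7^0 mod 127 = 1
Delta = (6 - 3) * 1 mod 127 = 3
New hash = (108 + 3) mod 127 = 111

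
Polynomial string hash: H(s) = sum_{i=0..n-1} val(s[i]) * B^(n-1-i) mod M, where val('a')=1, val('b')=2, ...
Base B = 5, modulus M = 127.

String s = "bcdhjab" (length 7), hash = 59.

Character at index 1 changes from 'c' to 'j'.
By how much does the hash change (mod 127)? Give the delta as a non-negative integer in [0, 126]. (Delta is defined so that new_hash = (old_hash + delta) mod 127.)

Delta formula: (val(new) - val(old)) * B^(n-1-k) mod M
  val('j') - val('c') = 10 - 3 = 7
  B^(n-1-k) = 5^5 mod 127 = 77
  Delta = 7 * 77 mod 127 = 31

Answer: 31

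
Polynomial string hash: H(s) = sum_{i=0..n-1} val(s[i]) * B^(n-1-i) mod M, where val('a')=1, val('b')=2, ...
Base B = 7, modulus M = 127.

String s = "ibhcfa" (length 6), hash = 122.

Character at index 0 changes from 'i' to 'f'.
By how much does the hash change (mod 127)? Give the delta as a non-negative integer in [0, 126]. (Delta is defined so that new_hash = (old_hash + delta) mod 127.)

Delta formula: (val(new) - val(old)) * B^(n-1-k) mod M
  val('f') - val('i') = 6 - 9 = -3
  B^(n-1-k) = 7^5 mod 127 = 43
  Delta = -3 * 43 mod 127 = 125

Answer: 125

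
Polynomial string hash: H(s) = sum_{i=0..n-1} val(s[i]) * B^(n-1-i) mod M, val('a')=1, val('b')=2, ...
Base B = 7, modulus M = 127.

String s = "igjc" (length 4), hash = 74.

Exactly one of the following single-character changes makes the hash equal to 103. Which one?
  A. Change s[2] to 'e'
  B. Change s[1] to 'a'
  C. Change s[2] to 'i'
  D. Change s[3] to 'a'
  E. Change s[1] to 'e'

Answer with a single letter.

Option A: s[2]='j'->'e', delta=(5-10)*7^1 mod 127 = 92, hash=74+92 mod 127 = 39
Option B: s[1]='g'->'a', delta=(1-7)*7^2 mod 127 = 87, hash=74+87 mod 127 = 34
Option C: s[2]='j'->'i', delta=(9-10)*7^1 mod 127 = 120, hash=74+120 mod 127 = 67
Option D: s[3]='c'->'a', delta=(1-3)*7^0 mod 127 = 125, hash=74+125 mod 127 = 72
Option E: s[1]='g'->'e', delta=(5-7)*7^2 mod 127 = 29, hash=74+29 mod 127 = 103 <-- target

Answer: E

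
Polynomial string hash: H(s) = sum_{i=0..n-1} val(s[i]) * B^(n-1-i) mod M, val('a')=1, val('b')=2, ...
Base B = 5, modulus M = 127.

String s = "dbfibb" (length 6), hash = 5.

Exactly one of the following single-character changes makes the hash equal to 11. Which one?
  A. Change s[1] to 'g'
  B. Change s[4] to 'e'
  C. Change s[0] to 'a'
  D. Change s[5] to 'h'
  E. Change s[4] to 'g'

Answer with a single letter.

Answer: D

Derivation:
Option A: s[1]='b'->'g', delta=(7-2)*5^4 mod 127 = 77, hash=5+77 mod 127 = 82
Option B: s[4]='b'->'e', delta=(5-2)*5^1 mod 127 = 15, hash=5+15 mod 127 = 20
Option C: s[0]='d'->'a', delta=(1-4)*5^5 mod 127 = 23, hash=5+23 mod 127 = 28
Option D: s[5]='b'->'h', delta=(8-2)*5^0 mod 127 = 6, hash=5+6 mod 127 = 11 <-- target
Option E: s[4]='b'->'g', delta=(7-2)*5^1 mod 127 = 25, hash=5+25 mod 127 = 30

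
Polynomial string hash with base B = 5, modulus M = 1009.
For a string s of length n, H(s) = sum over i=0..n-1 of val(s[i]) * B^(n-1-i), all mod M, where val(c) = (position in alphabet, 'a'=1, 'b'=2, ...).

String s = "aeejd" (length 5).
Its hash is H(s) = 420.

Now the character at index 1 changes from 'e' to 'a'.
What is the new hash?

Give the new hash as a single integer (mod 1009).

val('e') = 5, val('a') = 1
Position k = 1, exponent = n-1-k = 3
B^3 mod M = 5^3 mod 1009 = 125
Delta = (1 - 5) * 125 mod 1009 = 509
New hash = (420 + 509) mod 1009 = 929

Answer: 929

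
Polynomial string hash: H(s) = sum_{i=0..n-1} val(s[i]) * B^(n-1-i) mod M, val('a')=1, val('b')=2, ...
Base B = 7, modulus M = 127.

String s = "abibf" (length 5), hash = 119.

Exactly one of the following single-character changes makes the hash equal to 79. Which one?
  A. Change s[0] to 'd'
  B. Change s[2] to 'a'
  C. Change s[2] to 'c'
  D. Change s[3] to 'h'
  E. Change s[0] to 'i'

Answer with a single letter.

Option A: s[0]='a'->'d', delta=(4-1)*7^4 mod 127 = 91, hash=119+91 mod 127 = 83
Option B: s[2]='i'->'a', delta=(1-9)*7^2 mod 127 = 116, hash=119+116 mod 127 = 108
Option C: s[2]='i'->'c', delta=(3-9)*7^2 mod 127 = 87, hash=119+87 mod 127 = 79 <-- target
Option D: s[3]='b'->'h', delta=(8-2)*7^1 mod 127 = 42, hash=119+42 mod 127 = 34
Option E: s[0]='a'->'i', delta=(9-1)*7^4 mod 127 = 31, hash=119+31 mod 127 = 23

Answer: C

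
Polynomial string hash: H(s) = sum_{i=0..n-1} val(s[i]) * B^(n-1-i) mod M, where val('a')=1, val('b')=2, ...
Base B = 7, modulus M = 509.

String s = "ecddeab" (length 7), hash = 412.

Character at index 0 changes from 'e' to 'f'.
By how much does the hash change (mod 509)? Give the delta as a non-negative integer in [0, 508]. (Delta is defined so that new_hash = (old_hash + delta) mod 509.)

Delta formula: (val(new) - val(old)) * B^(n-1-k) mod M
  val('f') - val('e') = 6 - 5 = 1
  B^(n-1-k) = 7^6 mod 509 = 70
  Delta = 1 * 70 mod 509 = 70

Answer: 70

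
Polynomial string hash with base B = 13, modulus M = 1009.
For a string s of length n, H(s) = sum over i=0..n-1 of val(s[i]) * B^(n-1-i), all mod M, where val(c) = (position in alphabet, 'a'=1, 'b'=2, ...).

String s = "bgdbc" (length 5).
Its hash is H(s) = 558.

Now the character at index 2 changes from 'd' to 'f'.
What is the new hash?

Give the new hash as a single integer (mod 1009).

Answer: 896

Derivation:
val('d') = 4, val('f') = 6
Position k = 2, exponent = n-1-k = 2
B^2 mod M = 13^2 mod 1009 = 169
Delta = (6 - 4) * 169 mod 1009 = 338
New hash = (558 + 338) mod 1009 = 896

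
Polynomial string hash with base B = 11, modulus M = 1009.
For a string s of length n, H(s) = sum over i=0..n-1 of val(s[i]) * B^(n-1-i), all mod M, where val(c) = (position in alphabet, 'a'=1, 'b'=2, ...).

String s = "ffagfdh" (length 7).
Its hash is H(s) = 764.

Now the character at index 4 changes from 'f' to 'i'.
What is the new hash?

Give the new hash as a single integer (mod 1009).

val('f') = 6, val('i') = 9
Position k = 4, exponent = n-1-k = 2
B^2 mod M = 11^2 mod 1009 = 121
Delta = (9 - 6) * 121 mod 1009 = 363
New hash = (764 + 363) mod 1009 = 118

Answer: 118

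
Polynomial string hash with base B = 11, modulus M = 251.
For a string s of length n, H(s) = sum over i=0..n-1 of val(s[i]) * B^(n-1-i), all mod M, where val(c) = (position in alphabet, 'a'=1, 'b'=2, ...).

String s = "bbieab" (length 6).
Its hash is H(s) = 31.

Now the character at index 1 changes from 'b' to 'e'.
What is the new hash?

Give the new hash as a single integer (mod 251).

Answer: 29

Derivation:
val('b') = 2, val('e') = 5
Position k = 1, exponent = n-1-k = 4
B^4 mod M = 11^4 mod 251 = 83
Delta = (5 - 2) * 83 mod 251 = 249
New hash = (31 + 249) mod 251 = 29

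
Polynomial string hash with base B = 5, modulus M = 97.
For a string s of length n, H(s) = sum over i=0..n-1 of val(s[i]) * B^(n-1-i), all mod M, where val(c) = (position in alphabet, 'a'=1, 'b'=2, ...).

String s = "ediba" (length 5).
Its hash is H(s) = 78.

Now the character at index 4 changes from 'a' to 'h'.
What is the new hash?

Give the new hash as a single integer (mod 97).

Answer: 85

Derivation:
val('a') = 1, val('h') = 8
Position k = 4, exponent = n-1-k = 0
B^0 mod M = 5^0 mod 97 = 1
Delta = (8 - 1) * 1 mod 97 = 7
New hash = (78 + 7) mod 97 = 85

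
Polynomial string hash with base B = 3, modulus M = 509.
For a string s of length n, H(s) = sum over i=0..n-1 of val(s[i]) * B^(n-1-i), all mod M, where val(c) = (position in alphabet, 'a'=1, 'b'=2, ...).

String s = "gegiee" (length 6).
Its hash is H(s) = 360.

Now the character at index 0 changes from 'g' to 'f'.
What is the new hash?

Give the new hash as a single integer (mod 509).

val('g') = 7, val('f') = 6
Position k = 0, exponent = n-1-k = 5
B^5 mod M = 3^5 mod 509 = 243
Delta = (6 - 7) * 243 mod 509 = 266
New hash = (360 + 266) mod 509 = 117

Answer: 117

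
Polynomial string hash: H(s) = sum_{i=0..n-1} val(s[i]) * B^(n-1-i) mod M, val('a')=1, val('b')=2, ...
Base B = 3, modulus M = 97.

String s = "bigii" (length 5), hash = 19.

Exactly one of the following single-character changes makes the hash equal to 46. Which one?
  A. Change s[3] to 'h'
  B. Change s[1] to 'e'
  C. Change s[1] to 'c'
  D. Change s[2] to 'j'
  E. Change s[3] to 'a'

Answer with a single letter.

Option A: s[3]='i'->'h', delta=(8-9)*3^1 mod 97 = 94, hash=19+94 mod 97 = 16
Option B: s[1]='i'->'e', delta=(5-9)*3^3 mod 97 = 86, hash=19+86 mod 97 = 8
Option C: s[1]='i'->'c', delta=(3-9)*3^3 mod 97 = 32, hash=19+32 mod 97 = 51
Option D: s[2]='g'->'j', delta=(10-7)*3^2 mod 97 = 27, hash=19+27 mod 97 = 46 <-- target
Option E: s[3]='i'->'a', delta=(1-9)*3^1 mod 97 = 73, hash=19+73 mod 97 = 92

Answer: D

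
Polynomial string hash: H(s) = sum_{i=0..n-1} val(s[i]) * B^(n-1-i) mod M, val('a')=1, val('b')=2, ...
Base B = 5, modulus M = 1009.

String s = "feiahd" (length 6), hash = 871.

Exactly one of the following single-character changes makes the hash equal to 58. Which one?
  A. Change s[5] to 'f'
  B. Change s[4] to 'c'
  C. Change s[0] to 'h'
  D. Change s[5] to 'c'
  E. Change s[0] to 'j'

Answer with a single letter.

Answer: C

Derivation:
Option A: s[5]='d'->'f', delta=(6-4)*5^0 mod 1009 = 2, hash=871+2 mod 1009 = 873
Option B: s[4]='h'->'c', delta=(3-8)*5^1 mod 1009 = 984, hash=871+984 mod 1009 = 846
Option C: s[0]='f'->'h', delta=(8-6)*5^5 mod 1009 = 196, hash=871+196 mod 1009 = 58 <-- target
Option D: s[5]='d'->'c', delta=(3-4)*5^0 mod 1009 = 1008, hash=871+1008 mod 1009 = 870
Option E: s[0]='f'->'j', delta=(10-6)*5^5 mod 1009 = 392, hash=871+392 mod 1009 = 254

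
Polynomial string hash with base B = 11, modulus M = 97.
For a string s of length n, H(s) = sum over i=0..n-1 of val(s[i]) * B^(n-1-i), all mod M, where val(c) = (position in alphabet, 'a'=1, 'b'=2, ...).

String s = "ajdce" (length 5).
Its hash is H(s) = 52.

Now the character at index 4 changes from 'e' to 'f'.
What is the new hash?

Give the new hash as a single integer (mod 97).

val('e') = 5, val('f') = 6
Position k = 4, exponent = n-1-k = 0
B^0 mod M = 11^0 mod 97 = 1
Delta = (6 - 5) * 1 mod 97 = 1
New hash = (52 + 1) mod 97 = 53

Answer: 53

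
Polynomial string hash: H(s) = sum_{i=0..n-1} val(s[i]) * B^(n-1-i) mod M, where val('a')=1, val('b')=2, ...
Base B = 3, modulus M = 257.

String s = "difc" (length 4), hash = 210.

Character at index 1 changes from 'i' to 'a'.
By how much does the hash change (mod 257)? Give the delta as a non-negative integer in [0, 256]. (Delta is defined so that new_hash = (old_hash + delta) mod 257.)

Delta formula: (val(new) - val(old)) * B^(n-1-k) mod M
  val('a') - val('i') = 1 - 9 = -8
  B^(n-1-k) = 3^2 mod 257 = 9
  Delta = -8 * 9 mod 257 = 185

Answer: 185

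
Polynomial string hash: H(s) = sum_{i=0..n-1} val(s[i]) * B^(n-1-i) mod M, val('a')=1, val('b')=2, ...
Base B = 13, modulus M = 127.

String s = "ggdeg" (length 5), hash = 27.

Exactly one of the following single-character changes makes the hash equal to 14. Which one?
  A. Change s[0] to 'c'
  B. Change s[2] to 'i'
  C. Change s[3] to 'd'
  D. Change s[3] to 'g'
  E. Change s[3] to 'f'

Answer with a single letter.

Option A: s[0]='g'->'c', delta=(3-7)*13^4 mod 127 = 56, hash=27+56 mod 127 = 83
Option B: s[2]='d'->'i', delta=(9-4)*13^2 mod 127 = 83, hash=27+83 mod 127 = 110
Option C: s[3]='e'->'d', delta=(4-5)*13^1 mod 127 = 114, hash=27+114 mod 127 = 14 <-- target
Option D: s[3]='e'->'g', delta=(7-5)*13^1 mod 127 = 26, hash=27+26 mod 127 = 53
Option E: s[3]='e'->'f', delta=(6-5)*13^1 mod 127 = 13, hash=27+13 mod 127 = 40

Answer: C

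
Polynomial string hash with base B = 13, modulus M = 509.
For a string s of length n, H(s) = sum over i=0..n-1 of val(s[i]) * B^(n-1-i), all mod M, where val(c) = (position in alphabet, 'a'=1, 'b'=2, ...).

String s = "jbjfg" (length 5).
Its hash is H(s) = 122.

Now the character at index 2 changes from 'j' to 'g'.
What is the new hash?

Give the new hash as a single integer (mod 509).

Answer: 124

Derivation:
val('j') = 10, val('g') = 7
Position k = 2, exponent = n-1-k = 2
B^2 mod M = 13^2 mod 509 = 169
Delta = (7 - 10) * 169 mod 509 = 2
New hash = (122 + 2) mod 509 = 124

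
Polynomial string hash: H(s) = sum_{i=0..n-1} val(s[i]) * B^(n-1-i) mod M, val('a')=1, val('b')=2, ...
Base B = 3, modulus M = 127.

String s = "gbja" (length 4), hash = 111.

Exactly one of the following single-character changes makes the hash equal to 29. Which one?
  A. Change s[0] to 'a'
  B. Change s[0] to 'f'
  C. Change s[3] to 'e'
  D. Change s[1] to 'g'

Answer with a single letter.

Answer: D

Derivation:
Option A: s[0]='g'->'a', delta=(1-7)*3^3 mod 127 = 92, hash=111+92 mod 127 = 76
Option B: s[0]='g'->'f', delta=(6-7)*3^3 mod 127 = 100, hash=111+100 mod 127 = 84
Option C: s[3]='a'->'e', delta=(5-1)*3^0 mod 127 = 4, hash=111+4 mod 127 = 115
Option D: s[1]='b'->'g', delta=(7-2)*3^2 mod 127 = 45, hash=111+45 mod 127 = 29 <-- target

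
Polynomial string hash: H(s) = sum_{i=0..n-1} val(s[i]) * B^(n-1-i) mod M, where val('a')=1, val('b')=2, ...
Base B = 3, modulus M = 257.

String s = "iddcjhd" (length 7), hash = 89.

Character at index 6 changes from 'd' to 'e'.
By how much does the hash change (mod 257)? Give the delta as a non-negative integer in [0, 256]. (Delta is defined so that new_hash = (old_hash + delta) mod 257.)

Delta formula: (val(new) - val(old)) * B^(n-1-k) mod M
  val('e') - val('d') = 5 - 4 = 1
  B^(n-1-k) = 3^0 mod 257 = 1
  Delta = 1 * 1 mod 257 = 1

Answer: 1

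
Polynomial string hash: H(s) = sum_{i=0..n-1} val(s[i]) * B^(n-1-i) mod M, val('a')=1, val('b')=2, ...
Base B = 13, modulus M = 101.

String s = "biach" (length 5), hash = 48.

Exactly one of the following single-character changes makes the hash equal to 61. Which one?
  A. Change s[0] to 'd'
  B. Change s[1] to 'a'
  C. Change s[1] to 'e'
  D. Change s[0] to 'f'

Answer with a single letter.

Answer: D

Derivation:
Option A: s[0]='b'->'d', delta=(4-2)*13^4 mod 101 = 57, hash=48+57 mod 101 = 4
Option B: s[1]='i'->'a', delta=(1-9)*13^3 mod 101 = 99, hash=48+99 mod 101 = 46
Option C: s[1]='i'->'e', delta=(5-9)*13^3 mod 101 = 100, hash=48+100 mod 101 = 47
Option D: s[0]='b'->'f', delta=(6-2)*13^4 mod 101 = 13, hash=48+13 mod 101 = 61 <-- target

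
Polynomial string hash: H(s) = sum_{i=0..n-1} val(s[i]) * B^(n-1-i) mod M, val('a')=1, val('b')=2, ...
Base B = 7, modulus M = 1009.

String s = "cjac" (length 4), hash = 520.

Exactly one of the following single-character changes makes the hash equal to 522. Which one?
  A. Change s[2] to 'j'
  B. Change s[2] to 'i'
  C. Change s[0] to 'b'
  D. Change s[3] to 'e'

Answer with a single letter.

Option A: s[2]='a'->'j', delta=(10-1)*7^1 mod 1009 = 63, hash=520+63 mod 1009 = 583
Option B: s[2]='a'->'i', delta=(9-1)*7^1 mod 1009 = 56, hash=520+56 mod 1009 = 576
Option C: s[0]='c'->'b', delta=(2-3)*7^3 mod 1009 = 666, hash=520+666 mod 1009 = 177
Option D: s[3]='c'->'e', delta=(5-3)*7^0 mod 1009 = 2, hash=520+2 mod 1009 = 522 <-- target

Answer: D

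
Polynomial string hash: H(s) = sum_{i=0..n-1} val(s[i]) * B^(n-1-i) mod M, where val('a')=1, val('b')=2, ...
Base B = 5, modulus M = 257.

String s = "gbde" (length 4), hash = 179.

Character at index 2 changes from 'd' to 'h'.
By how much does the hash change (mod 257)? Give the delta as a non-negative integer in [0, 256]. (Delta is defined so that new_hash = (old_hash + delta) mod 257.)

Answer: 20

Derivation:
Delta formula: (val(new) - val(old)) * B^(n-1-k) mod M
  val('h') - val('d') = 8 - 4 = 4
  B^(n-1-k) = 5^1 mod 257 = 5
  Delta = 4 * 5 mod 257 = 20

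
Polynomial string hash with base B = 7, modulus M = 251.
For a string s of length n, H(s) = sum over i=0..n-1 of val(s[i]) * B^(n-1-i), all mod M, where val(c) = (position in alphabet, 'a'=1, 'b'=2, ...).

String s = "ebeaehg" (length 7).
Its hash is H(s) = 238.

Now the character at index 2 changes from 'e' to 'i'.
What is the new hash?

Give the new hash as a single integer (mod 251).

Answer: 53

Derivation:
val('e') = 5, val('i') = 9
Position k = 2, exponent = n-1-k = 4
B^4 mod M = 7^4 mod 251 = 142
Delta = (9 - 5) * 142 mod 251 = 66
New hash = (238 + 66) mod 251 = 53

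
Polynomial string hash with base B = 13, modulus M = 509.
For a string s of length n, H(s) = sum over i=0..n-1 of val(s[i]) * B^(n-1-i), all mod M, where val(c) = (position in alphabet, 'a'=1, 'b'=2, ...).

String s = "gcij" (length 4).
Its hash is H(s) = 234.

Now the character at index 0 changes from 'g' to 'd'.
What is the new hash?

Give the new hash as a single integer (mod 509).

Answer: 260

Derivation:
val('g') = 7, val('d') = 4
Position k = 0, exponent = n-1-k = 3
B^3 mod M = 13^3 mod 509 = 161
Delta = (4 - 7) * 161 mod 509 = 26
New hash = (234 + 26) mod 509 = 260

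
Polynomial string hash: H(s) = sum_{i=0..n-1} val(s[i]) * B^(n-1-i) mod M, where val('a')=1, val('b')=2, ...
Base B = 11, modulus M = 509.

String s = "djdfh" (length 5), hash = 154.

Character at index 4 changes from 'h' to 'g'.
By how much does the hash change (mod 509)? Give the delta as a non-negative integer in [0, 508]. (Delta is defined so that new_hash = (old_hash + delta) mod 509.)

Answer: 508

Derivation:
Delta formula: (val(new) - val(old)) * B^(n-1-k) mod M
  val('g') - val('h') = 7 - 8 = -1
  B^(n-1-k) = 11^0 mod 509 = 1
  Delta = -1 * 1 mod 509 = 508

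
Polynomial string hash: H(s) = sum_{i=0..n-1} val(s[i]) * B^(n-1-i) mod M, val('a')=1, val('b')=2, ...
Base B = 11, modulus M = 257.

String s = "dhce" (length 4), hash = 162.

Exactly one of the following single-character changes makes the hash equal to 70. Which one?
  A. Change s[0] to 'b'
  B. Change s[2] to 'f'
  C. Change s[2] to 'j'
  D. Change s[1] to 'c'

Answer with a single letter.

Answer: A

Derivation:
Option A: s[0]='d'->'b', delta=(2-4)*11^3 mod 257 = 165, hash=162+165 mod 257 = 70 <-- target
Option B: s[2]='c'->'f', delta=(6-3)*11^1 mod 257 = 33, hash=162+33 mod 257 = 195
Option C: s[2]='c'->'j', delta=(10-3)*11^1 mod 257 = 77, hash=162+77 mod 257 = 239
Option D: s[1]='h'->'c', delta=(3-8)*11^2 mod 257 = 166, hash=162+166 mod 257 = 71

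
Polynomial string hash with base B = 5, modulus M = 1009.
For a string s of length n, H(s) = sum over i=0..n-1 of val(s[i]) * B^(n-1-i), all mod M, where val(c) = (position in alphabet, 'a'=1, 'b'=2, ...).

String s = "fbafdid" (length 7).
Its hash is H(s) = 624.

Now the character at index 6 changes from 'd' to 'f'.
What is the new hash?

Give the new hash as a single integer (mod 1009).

Answer: 626

Derivation:
val('d') = 4, val('f') = 6
Position k = 6, exponent = n-1-k = 0
B^0 mod M = 5^0 mod 1009 = 1
Delta = (6 - 4) * 1 mod 1009 = 2
New hash = (624 + 2) mod 1009 = 626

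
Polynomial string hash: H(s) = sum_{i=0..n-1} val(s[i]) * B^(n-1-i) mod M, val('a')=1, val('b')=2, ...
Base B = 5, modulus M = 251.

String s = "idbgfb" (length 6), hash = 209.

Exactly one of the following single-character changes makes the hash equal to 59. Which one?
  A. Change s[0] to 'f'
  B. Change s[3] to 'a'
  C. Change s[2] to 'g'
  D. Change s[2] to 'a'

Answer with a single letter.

Option A: s[0]='i'->'f', delta=(6-9)*5^5 mod 251 = 163, hash=209+163 mod 251 = 121
Option B: s[3]='g'->'a', delta=(1-7)*5^2 mod 251 = 101, hash=209+101 mod 251 = 59 <-- target
Option C: s[2]='b'->'g', delta=(7-2)*5^3 mod 251 = 123, hash=209+123 mod 251 = 81
Option D: s[2]='b'->'a', delta=(1-2)*5^3 mod 251 = 126, hash=209+126 mod 251 = 84

Answer: B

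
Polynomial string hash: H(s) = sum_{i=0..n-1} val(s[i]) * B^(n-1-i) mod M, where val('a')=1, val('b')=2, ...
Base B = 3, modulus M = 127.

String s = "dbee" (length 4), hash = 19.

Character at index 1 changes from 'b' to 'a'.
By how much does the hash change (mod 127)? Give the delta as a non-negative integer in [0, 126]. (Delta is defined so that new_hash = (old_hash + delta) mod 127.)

Answer: 118

Derivation:
Delta formula: (val(new) - val(old)) * B^(n-1-k) mod M
  val('a') - val('b') = 1 - 2 = -1
  B^(n-1-k) = 3^2 mod 127 = 9
  Delta = -1 * 9 mod 127 = 118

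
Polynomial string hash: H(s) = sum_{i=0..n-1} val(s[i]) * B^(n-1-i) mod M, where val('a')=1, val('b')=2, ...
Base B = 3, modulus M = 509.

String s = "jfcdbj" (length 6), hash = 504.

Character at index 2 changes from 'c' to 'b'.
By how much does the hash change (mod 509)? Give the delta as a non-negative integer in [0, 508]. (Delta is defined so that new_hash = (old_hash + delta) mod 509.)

Answer: 482

Derivation:
Delta formula: (val(new) - val(old)) * B^(n-1-k) mod M
  val('b') - val('c') = 2 - 3 = -1
  B^(n-1-k) = 3^3 mod 509 = 27
  Delta = -1 * 27 mod 509 = 482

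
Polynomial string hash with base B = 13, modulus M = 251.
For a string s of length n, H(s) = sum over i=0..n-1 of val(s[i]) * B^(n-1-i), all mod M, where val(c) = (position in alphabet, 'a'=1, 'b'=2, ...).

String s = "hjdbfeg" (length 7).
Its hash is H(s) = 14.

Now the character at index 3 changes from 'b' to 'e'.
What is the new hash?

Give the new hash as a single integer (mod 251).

val('b') = 2, val('e') = 5
Position k = 3, exponent = n-1-k = 3
B^3 mod M = 13^3 mod 251 = 189
Delta = (5 - 2) * 189 mod 251 = 65
New hash = (14 + 65) mod 251 = 79

Answer: 79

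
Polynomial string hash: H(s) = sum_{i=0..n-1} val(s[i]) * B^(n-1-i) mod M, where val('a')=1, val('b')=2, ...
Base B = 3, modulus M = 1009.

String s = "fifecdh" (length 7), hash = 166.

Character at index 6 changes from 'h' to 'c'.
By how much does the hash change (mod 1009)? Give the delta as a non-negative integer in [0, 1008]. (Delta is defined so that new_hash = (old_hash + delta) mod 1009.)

Delta formula: (val(new) - val(old)) * B^(n-1-k) mod M
  val('c') - val('h') = 3 - 8 = -5
  B^(n-1-k) = 3^0 mod 1009 = 1
  Delta = -5 * 1 mod 1009 = 1004

Answer: 1004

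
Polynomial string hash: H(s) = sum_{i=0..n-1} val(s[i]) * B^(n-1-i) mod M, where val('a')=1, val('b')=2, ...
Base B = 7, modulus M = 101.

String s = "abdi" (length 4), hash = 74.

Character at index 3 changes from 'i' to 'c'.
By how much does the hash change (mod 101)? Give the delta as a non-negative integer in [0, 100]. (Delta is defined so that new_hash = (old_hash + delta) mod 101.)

Delta formula: (val(new) - val(old)) * B^(n-1-k) mod M
  val('c') - val('i') = 3 - 9 = -6
  B^(n-1-k) = 7^0 mod 101 = 1
  Delta = -6 * 1 mod 101 = 95

Answer: 95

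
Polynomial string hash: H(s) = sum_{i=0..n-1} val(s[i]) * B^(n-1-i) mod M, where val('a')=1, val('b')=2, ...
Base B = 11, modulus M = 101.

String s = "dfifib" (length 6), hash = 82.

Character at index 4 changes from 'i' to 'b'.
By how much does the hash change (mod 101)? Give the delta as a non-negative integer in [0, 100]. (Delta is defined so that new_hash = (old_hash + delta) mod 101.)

Delta formula: (val(new) - val(old)) * B^(n-1-k) mod M
  val('b') - val('i') = 2 - 9 = -7
  B^(n-1-k) = 11^1 mod 101 = 11
  Delta = -7 * 11 mod 101 = 24

Answer: 24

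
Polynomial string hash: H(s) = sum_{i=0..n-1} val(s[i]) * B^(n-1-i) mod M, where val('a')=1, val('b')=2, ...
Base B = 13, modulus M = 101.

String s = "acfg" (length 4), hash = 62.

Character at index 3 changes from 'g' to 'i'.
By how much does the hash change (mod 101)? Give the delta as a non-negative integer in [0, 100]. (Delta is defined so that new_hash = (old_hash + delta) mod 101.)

Delta formula: (val(new) - val(old)) * B^(n-1-k) mod M
  val('i') - val('g') = 9 - 7 = 2
  B^(n-1-k) = 13^0 mod 101 = 1
  Delta = 2 * 1 mod 101 = 2

Answer: 2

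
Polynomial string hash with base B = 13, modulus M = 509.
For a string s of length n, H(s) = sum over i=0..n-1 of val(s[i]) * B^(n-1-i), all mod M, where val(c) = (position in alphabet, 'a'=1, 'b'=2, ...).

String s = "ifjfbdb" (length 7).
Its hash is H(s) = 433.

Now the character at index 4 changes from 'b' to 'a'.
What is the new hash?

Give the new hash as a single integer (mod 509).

val('b') = 2, val('a') = 1
Position k = 4, exponent = n-1-k = 2
B^2 mod M = 13^2 mod 509 = 169
Delta = (1 - 2) * 169 mod 509 = 340
New hash = (433 + 340) mod 509 = 264

Answer: 264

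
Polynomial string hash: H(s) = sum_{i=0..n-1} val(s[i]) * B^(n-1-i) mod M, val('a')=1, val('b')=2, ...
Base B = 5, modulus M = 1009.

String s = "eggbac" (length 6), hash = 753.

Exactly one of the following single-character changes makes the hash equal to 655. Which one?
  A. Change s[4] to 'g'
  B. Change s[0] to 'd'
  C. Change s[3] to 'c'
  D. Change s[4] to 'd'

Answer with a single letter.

Answer: B

Derivation:
Option A: s[4]='a'->'g', delta=(7-1)*5^1 mod 1009 = 30, hash=753+30 mod 1009 = 783
Option B: s[0]='e'->'d', delta=(4-5)*5^5 mod 1009 = 911, hash=753+911 mod 1009 = 655 <-- target
Option C: s[3]='b'->'c', delta=(3-2)*5^2 mod 1009 = 25, hash=753+25 mod 1009 = 778
Option D: s[4]='a'->'d', delta=(4-1)*5^1 mod 1009 = 15, hash=753+15 mod 1009 = 768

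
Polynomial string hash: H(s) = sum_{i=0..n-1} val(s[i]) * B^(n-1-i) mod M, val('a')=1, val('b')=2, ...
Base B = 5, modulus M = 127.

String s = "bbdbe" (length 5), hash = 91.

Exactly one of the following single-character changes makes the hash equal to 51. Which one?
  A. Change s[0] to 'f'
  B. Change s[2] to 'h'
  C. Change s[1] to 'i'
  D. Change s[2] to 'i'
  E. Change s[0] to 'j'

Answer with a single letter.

Option A: s[0]='b'->'f', delta=(6-2)*5^4 mod 127 = 87, hash=91+87 mod 127 = 51 <-- target
Option B: s[2]='d'->'h', delta=(8-4)*5^2 mod 127 = 100, hash=91+100 mod 127 = 64
Option C: s[1]='b'->'i', delta=(9-2)*5^3 mod 127 = 113, hash=91+113 mod 127 = 77
Option D: s[2]='d'->'i', delta=(9-4)*5^2 mod 127 = 125, hash=91+125 mod 127 = 89
Option E: s[0]='b'->'j', delta=(10-2)*5^4 mod 127 = 47, hash=91+47 mod 127 = 11

Answer: A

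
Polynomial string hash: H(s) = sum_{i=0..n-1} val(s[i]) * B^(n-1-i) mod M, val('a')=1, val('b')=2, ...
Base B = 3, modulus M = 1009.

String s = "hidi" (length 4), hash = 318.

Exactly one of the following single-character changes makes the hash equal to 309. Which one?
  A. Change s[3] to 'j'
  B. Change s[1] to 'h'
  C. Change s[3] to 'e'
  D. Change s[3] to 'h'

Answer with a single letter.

Option A: s[3]='i'->'j', delta=(10-9)*3^0 mod 1009 = 1, hash=318+1 mod 1009 = 319
Option B: s[1]='i'->'h', delta=(8-9)*3^2 mod 1009 = 1000, hash=318+1000 mod 1009 = 309 <-- target
Option C: s[3]='i'->'e', delta=(5-9)*3^0 mod 1009 = 1005, hash=318+1005 mod 1009 = 314
Option D: s[3]='i'->'h', delta=(8-9)*3^0 mod 1009 = 1008, hash=318+1008 mod 1009 = 317

Answer: B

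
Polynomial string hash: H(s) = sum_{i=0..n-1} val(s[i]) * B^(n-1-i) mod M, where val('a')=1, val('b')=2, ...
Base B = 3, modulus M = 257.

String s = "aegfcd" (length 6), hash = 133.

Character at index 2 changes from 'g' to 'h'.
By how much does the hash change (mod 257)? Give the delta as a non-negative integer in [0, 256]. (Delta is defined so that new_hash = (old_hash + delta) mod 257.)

Answer: 27

Derivation:
Delta formula: (val(new) - val(old)) * B^(n-1-k) mod M
  val('h') - val('g') = 8 - 7 = 1
  B^(n-1-k) = 3^3 mod 257 = 27
  Delta = 1 * 27 mod 257 = 27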